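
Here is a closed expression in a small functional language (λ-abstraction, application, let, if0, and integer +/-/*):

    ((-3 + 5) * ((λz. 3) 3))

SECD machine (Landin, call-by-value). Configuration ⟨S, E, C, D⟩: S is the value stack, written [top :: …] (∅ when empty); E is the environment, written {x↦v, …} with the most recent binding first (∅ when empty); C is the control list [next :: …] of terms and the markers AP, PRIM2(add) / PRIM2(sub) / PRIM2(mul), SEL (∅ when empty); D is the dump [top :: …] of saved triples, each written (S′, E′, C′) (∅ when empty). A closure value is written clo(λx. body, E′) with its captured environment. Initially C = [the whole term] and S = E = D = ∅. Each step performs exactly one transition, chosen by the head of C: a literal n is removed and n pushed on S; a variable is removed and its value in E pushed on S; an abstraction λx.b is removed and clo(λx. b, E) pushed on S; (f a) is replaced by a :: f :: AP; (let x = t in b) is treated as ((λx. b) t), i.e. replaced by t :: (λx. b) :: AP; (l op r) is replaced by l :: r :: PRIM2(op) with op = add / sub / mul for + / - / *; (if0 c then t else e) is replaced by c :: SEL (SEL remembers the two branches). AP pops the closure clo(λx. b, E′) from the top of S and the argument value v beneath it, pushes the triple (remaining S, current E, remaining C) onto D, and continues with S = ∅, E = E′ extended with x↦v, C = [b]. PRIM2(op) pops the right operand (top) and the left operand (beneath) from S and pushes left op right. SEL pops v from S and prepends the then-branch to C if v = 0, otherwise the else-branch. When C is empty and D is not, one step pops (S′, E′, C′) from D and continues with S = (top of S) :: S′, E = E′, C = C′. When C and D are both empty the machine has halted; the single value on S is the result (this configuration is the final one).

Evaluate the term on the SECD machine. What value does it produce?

Answer: 6

Execution trace:
step 0: <S=∅, E=∅, C=[((-3 + 5) * ((λz. 3) 3))], D=∅>
step 1: <S=∅, E=∅, C=[(-3 + 5) :: ((λz. 3) 3) :: PRIM2(mul)], D=∅>
step 2: <S=∅, E=∅, C=[-3 :: 5 :: PRIM2(add) :: ((λz. 3) 3) :: PRIM2(mul)], D=∅>
step 3: <S=[-3], E=∅, C=[5 :: PRIM2(add) :: ((λz. 3) 3) :: PRIM2(mul)], D=∅>
step 4: <S=[5 :: -3], E=∅, C=[PRIM2(add) :: ((λz. 3) 3) :: PRIM2(mul)], D=∅>
step 5: <S=[2], E=∅, C=[((λz. 3) 3) :: PRIM2(mul)], D=∅>
step 6: <S=[2], E=∅, C=[3 :: (λz. 3) :: AP :: PRIM2(mul)], D=∅>
step 7: <S=[3 :: 2], E=∅, C=[(λz. 3) :: AP :: PRIM2(mul)], D=∅>
step 8: <S=[clo(λz. 3, ∅) :: 3 :: 2], E=∅, C=[AP :: PRIM2(mul)], D=∅>
step 9: <S=∅, E={z↦3}, C=[3], D=[([2], ∅, [PRIM2(mul)])]>
step 10: <S=[3], E={z↦3}, C=∅, D=[([2], ∅, [PRIM2(mul)])]>
step 11: <S=[3 :: 2], E=∅, C=[PRIM2(mul)], D=∅>
step 12: <S=[6], E=∅, C=∅, D=∅>
→ final value 6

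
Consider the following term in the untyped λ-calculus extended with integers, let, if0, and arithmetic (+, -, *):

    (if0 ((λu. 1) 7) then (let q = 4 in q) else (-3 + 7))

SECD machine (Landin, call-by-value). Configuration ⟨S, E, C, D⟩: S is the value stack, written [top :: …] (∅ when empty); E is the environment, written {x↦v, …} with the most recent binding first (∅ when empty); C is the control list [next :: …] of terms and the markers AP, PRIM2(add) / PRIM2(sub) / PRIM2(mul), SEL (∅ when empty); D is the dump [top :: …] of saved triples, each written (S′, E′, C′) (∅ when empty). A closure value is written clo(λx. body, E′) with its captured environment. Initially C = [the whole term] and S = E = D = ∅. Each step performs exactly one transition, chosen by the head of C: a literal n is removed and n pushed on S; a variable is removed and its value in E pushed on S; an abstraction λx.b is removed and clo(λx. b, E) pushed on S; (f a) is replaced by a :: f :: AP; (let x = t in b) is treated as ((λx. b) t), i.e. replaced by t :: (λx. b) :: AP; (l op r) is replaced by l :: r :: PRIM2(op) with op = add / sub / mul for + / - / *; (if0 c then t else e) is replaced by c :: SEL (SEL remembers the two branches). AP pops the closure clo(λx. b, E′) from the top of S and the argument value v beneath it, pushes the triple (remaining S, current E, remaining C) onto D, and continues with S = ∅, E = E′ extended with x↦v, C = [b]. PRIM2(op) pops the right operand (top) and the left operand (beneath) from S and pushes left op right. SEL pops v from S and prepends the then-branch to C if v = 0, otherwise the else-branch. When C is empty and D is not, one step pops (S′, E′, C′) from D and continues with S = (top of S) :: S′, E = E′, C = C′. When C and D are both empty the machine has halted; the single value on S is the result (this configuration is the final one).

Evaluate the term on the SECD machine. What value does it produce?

Answer: 4

Execution trace:
step 0: <S=∅, E=∅, C=[(if0 ((λu. 1) 7) then (let q = 4 in q) else (-3 + 7))], D=∅>
step 1: <S=∅, E=∅, C=[((λu. 1) 7) :: SEL], D=∅>
step 2: <S=∅, E=∅, C=[7 :: (λu. 1) :: AP :: SEL], D=∅>
step 3: <S=[7], E=∅, C=[(λu. 1) :: AP :: SEL], D=∅>
step 4: <S=[clo(λu. 1, ∅) :: 7], E=∅, C=[AP :: SEL], D=∅>
step 5: <S=∅, E={u↦7}, C=[1], D=[(∅, ∅, [SEL])]>
step 6: <S=[1], E={u↦7}, C=∅, D=[(∅, ∅, [SEL])]>
step 7: <S=[1], E=∅, C=[SEL], D=∅>
step 8: <S=∅, E=∅, C=[(-3 + 7)], D=∅>
step 9: <S=∅, E=∅, C=[-3 :: 7 :: PRIM2(add)], D=∅>
step 10: <S=[-3], E=∅, C=[7 :: PRIM2(add)], D=∅>
step 11: <S=[7 :: -3], E=∅, C=[PRIM2(add)], D=∅>
step 12: <S=[4], E=∅, C=∅, D=∅>
→ final value 4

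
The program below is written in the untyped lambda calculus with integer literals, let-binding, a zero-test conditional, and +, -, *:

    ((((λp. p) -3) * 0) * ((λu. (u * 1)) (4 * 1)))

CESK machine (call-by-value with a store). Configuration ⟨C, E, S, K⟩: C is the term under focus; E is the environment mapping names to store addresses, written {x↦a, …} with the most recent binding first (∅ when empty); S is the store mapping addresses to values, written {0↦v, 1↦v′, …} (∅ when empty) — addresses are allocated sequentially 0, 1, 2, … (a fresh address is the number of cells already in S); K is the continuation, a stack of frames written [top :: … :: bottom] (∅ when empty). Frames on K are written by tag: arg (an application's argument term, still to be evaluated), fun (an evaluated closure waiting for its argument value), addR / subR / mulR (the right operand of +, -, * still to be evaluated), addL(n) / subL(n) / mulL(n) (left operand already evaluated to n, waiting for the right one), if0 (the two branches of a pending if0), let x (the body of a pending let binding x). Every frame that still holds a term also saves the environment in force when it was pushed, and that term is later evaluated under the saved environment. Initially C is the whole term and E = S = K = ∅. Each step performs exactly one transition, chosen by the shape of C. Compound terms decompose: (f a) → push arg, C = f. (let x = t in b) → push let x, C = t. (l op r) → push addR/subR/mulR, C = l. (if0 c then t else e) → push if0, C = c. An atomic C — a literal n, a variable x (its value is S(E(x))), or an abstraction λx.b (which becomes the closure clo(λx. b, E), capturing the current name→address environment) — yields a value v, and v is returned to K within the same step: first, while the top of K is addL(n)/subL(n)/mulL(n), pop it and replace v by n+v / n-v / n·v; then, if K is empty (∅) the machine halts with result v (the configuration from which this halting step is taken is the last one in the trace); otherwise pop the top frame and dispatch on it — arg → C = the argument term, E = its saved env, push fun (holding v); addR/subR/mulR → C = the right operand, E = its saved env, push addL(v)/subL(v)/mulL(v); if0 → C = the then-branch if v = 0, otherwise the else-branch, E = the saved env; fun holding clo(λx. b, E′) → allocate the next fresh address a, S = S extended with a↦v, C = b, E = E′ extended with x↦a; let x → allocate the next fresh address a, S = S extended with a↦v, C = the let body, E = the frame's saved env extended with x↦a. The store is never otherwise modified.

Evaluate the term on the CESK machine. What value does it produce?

Answer: 0

Execution trace:
step 0: [C=((((λp. p) -3) * 0) * ((λu. (u * 1)) (4 * 1))) | E=∅ | S=∅ | K=∅]
step 1: [C=(((λp. p) -3) * 0) | E=∅ | S=∅ | K=[mulR]]
step 2: [C=((λp. p) -3) | E=∅ | S=∅ | K=[mulR :: mulR]]
step 3: [C=(λp. p) | E=∅ | S=∅ | K=[arg :: mulR :: mulR]]
step 4: [C=-3 | E=∅ | S=∅ | K=[fun :: mulR :: mulR]]
step 5: [C=p | E={p↦0} | S={0↦-3} | K=[mulR :: mulR]]
step 6: [C=0 | E=∅ | S={0↦-3} | K=[mulL(-3) :: mulR]]
step 7: [C=((λu. (u * 1)) (4 * 1)) | E=∅ | S={0↦-3} | K=[mulL(0)]]
step 8: [C=(λu. (u * 1)) | E=∅ | S={0↦-3} | K=[arg :: mulL(0)]]
step 9: [C=(4 * 1) | E=∅ | S={0↦-3} | K=[fun :: mulL(0)]]
step 10: [C=4 | E=∅ | S={0↦-3} | K=[mulR :: fun :: mulL(0)]]
step 11: [C=1 | E=∅ | S={0↦-3} | K=[mulL(4) :: fun :: mulL(0)]]
step 12: [C=(u * 1) | E={u↦1} | S={0↦-3, 1↦4} | K=[mulL(0)]]
step 13: [C=u | E={u↦1} | S={0↦-3, 1↦4} | K=[mulR :: mulL(0)]]
step 14: [C=1 | E={u↦1} | S={0↦-3, 1↦4} | K=[mulL(4) :: mulL(0)]]
→ final value 0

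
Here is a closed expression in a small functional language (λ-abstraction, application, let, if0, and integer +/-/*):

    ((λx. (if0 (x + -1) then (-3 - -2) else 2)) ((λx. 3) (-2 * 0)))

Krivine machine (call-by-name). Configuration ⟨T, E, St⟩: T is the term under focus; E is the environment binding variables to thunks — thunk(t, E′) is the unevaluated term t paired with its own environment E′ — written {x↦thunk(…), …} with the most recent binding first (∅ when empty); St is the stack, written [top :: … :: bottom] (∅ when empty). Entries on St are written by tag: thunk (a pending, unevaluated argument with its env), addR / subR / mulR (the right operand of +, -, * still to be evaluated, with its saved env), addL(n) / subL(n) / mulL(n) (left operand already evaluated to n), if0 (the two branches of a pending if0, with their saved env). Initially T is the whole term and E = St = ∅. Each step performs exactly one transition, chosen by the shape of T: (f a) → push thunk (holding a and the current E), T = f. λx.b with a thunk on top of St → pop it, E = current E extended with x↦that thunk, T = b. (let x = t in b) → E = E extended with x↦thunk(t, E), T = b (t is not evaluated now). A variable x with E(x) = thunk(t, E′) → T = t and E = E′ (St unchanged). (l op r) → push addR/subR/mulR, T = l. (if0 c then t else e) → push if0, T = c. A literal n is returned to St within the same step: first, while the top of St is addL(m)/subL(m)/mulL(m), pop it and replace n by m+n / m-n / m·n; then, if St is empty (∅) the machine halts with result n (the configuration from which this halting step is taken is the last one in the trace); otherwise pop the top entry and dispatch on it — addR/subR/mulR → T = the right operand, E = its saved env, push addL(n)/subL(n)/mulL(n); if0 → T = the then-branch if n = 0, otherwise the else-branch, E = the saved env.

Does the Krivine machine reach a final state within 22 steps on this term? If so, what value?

[0] ⟨T=((λx. (if0 (x + -1) then (-3 - -2) else 2)) ((λx. 3) (-2 * 0))); E=∅; St=∅⟩
[1] ⟨T=(λx. (if0 (x + -1) then (-3 - -2) else 2)); E=∅; St=[thunk]⟩
[2] ⟨T=(if0 (x + -1) then (-3 - -2) else 2); E={x↦thunk(((λx. 3) (-2 * 0)), ∅)}; St=∅⟩
[3] ⟨T=(x + -1); E={x↦thunk(((λx. 3) (-2 * 0)), ∅)}; St=[if0]⟩
[4] ⟨T=x; E={x↦thunk(((λx. 3) (-2 * 0)), ∅)}; St=[addR :: if0]⟩
[5] ⟨T=((λx. 3) (-2 * 0)); E=∅; St=[addR :: if0]⟩
[6] ⟨T=(λx. 3); E=∅; St=[thunk :: addR :: if0]⟩
[7] ⟨T=3; E={x↦thunk((-2 * 0), ∅)}; St=[addR :: if0]⟩
[8] ⟨T=-1; E={x↦thunk(((λx. 3) (-2 * 0)), ∅)}; St=[addL(3) :: if0]⟩
[9] ⟨T=2; E={x↦thunk(((λx. 3) (-2 * 0)), ∅)}; St=∅⟩
→ final value 2

Answer: 2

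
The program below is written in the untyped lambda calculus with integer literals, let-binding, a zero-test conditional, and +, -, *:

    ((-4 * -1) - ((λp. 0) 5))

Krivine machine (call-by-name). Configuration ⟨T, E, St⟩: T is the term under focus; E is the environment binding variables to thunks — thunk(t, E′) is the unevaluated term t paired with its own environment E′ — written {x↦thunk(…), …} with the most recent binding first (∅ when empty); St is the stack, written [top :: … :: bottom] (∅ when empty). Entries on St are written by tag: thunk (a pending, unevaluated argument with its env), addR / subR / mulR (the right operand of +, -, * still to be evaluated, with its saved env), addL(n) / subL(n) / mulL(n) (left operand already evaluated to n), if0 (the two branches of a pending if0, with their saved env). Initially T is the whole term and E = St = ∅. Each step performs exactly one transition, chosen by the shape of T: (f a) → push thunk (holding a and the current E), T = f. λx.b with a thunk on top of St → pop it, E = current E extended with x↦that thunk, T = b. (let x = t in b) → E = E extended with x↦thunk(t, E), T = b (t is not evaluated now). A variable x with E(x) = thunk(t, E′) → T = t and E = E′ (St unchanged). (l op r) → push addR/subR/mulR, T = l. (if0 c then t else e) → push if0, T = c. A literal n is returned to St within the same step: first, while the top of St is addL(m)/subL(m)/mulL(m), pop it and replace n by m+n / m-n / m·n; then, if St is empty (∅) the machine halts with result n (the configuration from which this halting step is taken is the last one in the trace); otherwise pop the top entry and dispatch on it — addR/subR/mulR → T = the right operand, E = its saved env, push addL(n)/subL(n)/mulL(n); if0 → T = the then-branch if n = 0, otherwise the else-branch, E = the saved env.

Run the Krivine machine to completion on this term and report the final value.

Answer: 4

Derivation:
[0] ⟨T=((-4 * -1) - ((λp. 0) 5)); E=∅; St=∅⟩
[1] ⟨T=(-4 * -1); E=∅; St=[subR]⟩
[2] ⟨T=-4; E=∅; St=[mulR :: subR]⟩
[3] ⟨T=-1; E=∅; St=[mulL(-4) :: subR]⟩
[4] ⟨T=((λp. 0) 5); E=∅; St=[subL(4)]⟩
[5] ⟨T=(λp. 0); E=∅; St=[thunk :: subL(4)]⟩
[6] ⟨T=0; E={p↦thunk(5, ∅)}; St=[subL(4)]⟩
→ final value 4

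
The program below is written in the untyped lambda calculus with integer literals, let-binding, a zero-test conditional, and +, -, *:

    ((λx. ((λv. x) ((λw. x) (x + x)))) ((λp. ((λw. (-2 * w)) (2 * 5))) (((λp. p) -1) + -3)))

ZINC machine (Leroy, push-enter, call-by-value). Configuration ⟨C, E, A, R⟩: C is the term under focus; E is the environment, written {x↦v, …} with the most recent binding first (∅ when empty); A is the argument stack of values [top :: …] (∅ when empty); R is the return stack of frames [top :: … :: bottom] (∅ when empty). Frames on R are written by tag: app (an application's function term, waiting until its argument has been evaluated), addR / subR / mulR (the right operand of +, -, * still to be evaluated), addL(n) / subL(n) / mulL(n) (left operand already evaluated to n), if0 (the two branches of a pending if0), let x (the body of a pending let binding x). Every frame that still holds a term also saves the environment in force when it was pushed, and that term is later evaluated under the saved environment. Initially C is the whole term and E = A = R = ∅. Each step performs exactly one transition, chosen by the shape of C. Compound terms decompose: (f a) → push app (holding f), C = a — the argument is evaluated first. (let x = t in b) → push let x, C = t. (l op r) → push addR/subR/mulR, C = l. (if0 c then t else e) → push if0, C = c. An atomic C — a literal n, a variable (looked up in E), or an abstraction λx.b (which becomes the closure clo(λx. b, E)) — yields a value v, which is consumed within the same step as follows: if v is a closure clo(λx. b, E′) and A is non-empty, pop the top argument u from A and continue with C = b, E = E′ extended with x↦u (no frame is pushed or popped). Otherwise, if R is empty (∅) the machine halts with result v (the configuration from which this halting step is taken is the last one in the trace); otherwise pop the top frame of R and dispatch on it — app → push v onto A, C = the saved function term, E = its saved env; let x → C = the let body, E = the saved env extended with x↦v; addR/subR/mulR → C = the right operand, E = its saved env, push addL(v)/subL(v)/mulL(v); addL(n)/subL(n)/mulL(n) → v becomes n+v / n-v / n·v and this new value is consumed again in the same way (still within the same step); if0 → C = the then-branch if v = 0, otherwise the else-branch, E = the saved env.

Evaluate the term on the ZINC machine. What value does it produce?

step 0: [C=((λx. ((λv. x) ((λw. x) (x + x)))) ((λp. ((λw. (-2 * w)) (2 * 5))) (((λp. p) -1) + -3))) | E=∅ | A=∅ | R=∅]
step 1: [C=((λp. ((λw. (-2 * w)) (2 * 5))) (((λp. p) -1) + -3)) | E=∅ | A=∅ | R=[app]]
step 2: [C=(((λp. p) -1) + -3) | E=∅ | A=∅ | R=[app :: app]]
step 3: [C=((λp. p) -1) | E=∅ | A=∅ | R=[addR :: app :: app]]
step 4: [C=-1 | E=∅ | A=∅ | R=[app :: addR :: app :: app]]
step 5: [C=(λp. p) | E=∅ | A=[-1] | R=[addR :: app :: app]]
step 6: [C=p | E={p↦-1} | A=∅ | R=[addR :: app :: app]]
step 7: [C=-3 | E=∅ | A=∅ | R=[addL(-1) :: app :: app]]
step 8: [C=(λp. ((λw. (-2 * w)) (2 * 5))) | E=∅ | A=[-4] | R=[app]]
step 9: [C=((λw. (-2 * w)) (2 * 5)) | E={p↦-4} | A=∅ | R=[app]]
step 10: [C=(2 * 5) | E={p↦-4} | A=∅ | R=[app :: app]]
step 11: [C=2 | E={p↦-4} | A=∅ | R=[mulR :: app :: app]]
step 12: [C=5 | E={p↦-4} | A=∅ | R=[mulL(2) :: app :: app]]
step 13: [C=(λw. (-2 * w)) | E={p↦-4} | A=[10] | R=[app]]
step 14: [C=(-2 * w) | E={w↦10, p↦-4} | A=∅ | R=[app]]
step 15: [C=-2 | E={w↦10, p↦-4} | A=∅ | R=[mulR :: app]]
step 16: [C=w | E={w↦10, p↦-4} | A=∅ | R=[mulL(-2) :: app]]
step 17: [C=(λx. ((λv. x) ((λw. x) (x + x)))) | E=∅ | A=[-20] | R=∅]
step 18: [C=((λv. x) ((λw. x) (x + x))) | E={x↦-20} | A=∅ | R=∅]
step 19: [C=((λw. x) (x + x)) | E={x↦-20} | A=∅ | R=[app]]
step 20: [C=(x + x) | E={x↦-20} | A=∅ | R=[app :: app]]
step 21: [C=x | E={x↦-20} | A=∅ | R=[addR :: app :: app]]
step 22: [C=x | E={x↦-20} | A=∅ | R=[addL(-20) :: app :: app]]
step 23: [C=(λw. x) | E={x↦-20} | A=[-40] | R=[app]]
step 24: [C=x | E={w↦-40, x↦-20} | A=∅ | R=[app]]
step 25: [C=(λv. x) | E={x↦-20} | A=[-20] | R=∅]
step 26: [C=x | E={v↦-20, x↦-20} | A=∅ | R=∅]
→ final value -20

Answer: -20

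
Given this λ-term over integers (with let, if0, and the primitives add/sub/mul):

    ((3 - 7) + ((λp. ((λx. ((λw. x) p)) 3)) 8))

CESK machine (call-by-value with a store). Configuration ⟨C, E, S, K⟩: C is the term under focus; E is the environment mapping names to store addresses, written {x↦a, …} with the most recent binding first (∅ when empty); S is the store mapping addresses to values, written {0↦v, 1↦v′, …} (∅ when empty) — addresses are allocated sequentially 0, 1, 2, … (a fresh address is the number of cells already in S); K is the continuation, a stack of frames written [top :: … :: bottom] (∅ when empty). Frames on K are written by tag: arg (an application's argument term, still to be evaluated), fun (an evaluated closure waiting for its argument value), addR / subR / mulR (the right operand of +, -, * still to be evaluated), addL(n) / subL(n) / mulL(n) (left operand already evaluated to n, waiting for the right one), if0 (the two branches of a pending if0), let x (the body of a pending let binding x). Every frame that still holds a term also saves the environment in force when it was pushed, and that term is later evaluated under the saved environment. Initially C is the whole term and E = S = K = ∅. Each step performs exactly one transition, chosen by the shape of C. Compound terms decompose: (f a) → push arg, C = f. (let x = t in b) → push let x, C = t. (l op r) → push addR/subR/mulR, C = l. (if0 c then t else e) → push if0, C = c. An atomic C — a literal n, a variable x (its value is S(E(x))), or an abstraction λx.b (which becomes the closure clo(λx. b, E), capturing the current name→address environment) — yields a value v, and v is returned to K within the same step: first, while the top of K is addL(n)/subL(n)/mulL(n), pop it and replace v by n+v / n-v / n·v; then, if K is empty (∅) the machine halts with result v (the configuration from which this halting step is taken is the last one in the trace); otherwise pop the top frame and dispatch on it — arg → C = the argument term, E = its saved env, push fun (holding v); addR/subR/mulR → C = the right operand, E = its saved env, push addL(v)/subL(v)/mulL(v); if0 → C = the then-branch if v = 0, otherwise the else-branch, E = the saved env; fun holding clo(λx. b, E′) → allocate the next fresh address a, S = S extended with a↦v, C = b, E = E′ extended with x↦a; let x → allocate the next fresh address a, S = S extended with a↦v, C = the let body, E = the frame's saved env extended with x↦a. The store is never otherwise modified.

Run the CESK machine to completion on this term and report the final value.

[0] [C=((3 - 7) + ((λp. ((λx. ((λw. x) p)) 3)) 8)) | E=∅ | S=∅ | K=∅]
[1] [C=(3 - 7) | E=∅ | S=∅ | K=[addR]]
[2] [C=3 | E=∅ | S=∅ | K=[subR :: addR]]
[3] [C=7 | E=∅ | S=∅ | K=[subL(3) :: addR]]
[4] [C=((λp. ((λx. ((λw. x) p)) 3)) 8) | E=∅ | S=∅ | K=[addL(-4)]]
[5] [C=(λp. ((λx. ((λw. x) p)) 3)) | E=∅ | S=∅ | K=[arg :: addL(-4)]]
[6] [C=8 | E=∅ | S=∅ | K=[fun :: addL(-4)]]
[7] [C=((λx. ((λw. x) p)) 3) | E={p↦0} | S={0↦8} | K=[addL(-4)]]
[8] [C=(λx. ((λw. x) p)) | E={p↦0} | S={0↦8} | K=[arg :: addL(-4)]]
[9] [C=3 | E={p↦0} | S={0↦8} | K=[fun :: addL(-4)]]
[10] [C=((λw. x) p) | E={x↦1, p↦0} | S={0↦8, 1↦3} | K=[addL(-4)]]
[11] [C=(λw. x) | E={x↦1, p↦0} | S={0↦8, 1↦3} | K=[arg :: addL(-4)]]
[12] [C=p | E={x↦1, p↦0} | S={0↦8, 1↦3} | K=[fun :: addL(-4)]]
[13] [C=x | E={w↦2, x↦1, p↦0} | S={0↦8, 1↦3, 2↦8} | K=[addL(-4)]]
→ final value -1

Answer: -1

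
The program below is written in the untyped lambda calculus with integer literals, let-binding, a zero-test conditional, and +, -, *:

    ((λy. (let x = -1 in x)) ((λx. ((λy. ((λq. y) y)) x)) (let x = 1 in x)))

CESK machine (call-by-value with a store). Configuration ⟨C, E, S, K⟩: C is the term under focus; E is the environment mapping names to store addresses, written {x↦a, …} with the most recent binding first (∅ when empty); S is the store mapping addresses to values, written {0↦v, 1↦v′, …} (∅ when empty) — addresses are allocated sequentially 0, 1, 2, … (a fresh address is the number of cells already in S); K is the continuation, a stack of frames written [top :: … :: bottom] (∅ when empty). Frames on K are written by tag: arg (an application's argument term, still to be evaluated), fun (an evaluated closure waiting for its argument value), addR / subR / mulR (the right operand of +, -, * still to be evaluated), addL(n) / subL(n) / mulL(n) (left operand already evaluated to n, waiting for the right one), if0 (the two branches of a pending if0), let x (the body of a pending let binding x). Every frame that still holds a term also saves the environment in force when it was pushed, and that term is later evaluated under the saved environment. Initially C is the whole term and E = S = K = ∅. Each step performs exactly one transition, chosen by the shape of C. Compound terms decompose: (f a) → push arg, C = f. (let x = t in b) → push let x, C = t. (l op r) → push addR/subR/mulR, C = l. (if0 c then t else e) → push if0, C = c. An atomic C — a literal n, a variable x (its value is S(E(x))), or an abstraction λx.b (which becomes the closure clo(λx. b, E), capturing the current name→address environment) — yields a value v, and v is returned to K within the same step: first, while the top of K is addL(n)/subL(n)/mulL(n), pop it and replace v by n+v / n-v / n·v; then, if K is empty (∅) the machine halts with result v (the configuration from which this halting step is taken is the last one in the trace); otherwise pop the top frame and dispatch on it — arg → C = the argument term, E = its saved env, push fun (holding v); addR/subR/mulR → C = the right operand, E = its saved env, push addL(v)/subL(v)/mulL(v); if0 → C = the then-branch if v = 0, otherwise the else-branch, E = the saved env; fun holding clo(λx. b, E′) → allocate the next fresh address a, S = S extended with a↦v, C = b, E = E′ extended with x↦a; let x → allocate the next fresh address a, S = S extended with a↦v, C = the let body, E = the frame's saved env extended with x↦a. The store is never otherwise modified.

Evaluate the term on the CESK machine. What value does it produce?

Answer: -1

Machine steps:
[0] [C=((λy. (let x = -1 in x)) ((λx. ((λy. ((λq. y) y)) x)) (let x = 1 in x))) | E=∅ | S=∅ | K=∅]
[1] [C=(λy. (let x = -1 in x)) | E=∅ | S=∅ | K=[arg]]
[2] [C=((λx. ((λy. ((λq. y) y)) x)) (let x = 1 in x)) | E=∅ | S=∅ | K=[fun]]
[3] [C=(λx. ((λy. ((λq. y) y)) x)) | E=∅ | S=∅ | K=[arg :: fun]]
[4] [C=(let x = 1 in x) | E=∅ | S=∅ | K=[fun :: fun]]
[5] [C=1 | E=∅ | S=∅ | K=[let x :: fun :: fun]]
[6] [C=x | E={x↦0} | S={0↦1} | K=[fun :: fun]]
[7] [C=((λy. ((λq. y) y)) x) | E={x↦1} | S={0↦1, 1↦1} | K=[fun]]
[8] [C=(λy. ((λq. y) y)) | E={x↦1} | S={0↦1, 1↦1} | K=[arg :: fun]]
[9] [C=x | E={x↦1} | S={0↦1, 1↦1} | K=[fun :: fun]]
[10] [C=((λq. y) y) | E={y↦2, x↦1} | S={0↦1, 1↦1, 2↦1} | K=[fun]]
[11] [C=(λq. y) | E={y↦2, x↦1} | S={0↦1, 1↦1, 2↦1} | K=[arg :: fun]]
[12] [C=y | E={y↦2, x↦1} | S={0↦1, 1↦1, 2↦1} | K=[fun :: fun]]
[13] [C=y | E={q↦3, y↦2, x↦1} | S={0↦1, 1↦1, 2↦1, 3↦1} | K=[fun]]
[14] [C=(let x = -1 in x) | E={y↦4} | S={0↦1, 1↦1, 2↦1, 3↦1, 4↦1} | K=∅]
[15] [C=-1 | E={y↦4} | S={0↦1, 1↦1, 2↦1, 3↦1, 4↦1} | K=[let x]]
[16] [C=x | E={x↦5, y↦4} | S={0↦1, 1↦1, 2↦1, 3↦1, 4↦1, 5↦-1} | K=∅]
→ final value -1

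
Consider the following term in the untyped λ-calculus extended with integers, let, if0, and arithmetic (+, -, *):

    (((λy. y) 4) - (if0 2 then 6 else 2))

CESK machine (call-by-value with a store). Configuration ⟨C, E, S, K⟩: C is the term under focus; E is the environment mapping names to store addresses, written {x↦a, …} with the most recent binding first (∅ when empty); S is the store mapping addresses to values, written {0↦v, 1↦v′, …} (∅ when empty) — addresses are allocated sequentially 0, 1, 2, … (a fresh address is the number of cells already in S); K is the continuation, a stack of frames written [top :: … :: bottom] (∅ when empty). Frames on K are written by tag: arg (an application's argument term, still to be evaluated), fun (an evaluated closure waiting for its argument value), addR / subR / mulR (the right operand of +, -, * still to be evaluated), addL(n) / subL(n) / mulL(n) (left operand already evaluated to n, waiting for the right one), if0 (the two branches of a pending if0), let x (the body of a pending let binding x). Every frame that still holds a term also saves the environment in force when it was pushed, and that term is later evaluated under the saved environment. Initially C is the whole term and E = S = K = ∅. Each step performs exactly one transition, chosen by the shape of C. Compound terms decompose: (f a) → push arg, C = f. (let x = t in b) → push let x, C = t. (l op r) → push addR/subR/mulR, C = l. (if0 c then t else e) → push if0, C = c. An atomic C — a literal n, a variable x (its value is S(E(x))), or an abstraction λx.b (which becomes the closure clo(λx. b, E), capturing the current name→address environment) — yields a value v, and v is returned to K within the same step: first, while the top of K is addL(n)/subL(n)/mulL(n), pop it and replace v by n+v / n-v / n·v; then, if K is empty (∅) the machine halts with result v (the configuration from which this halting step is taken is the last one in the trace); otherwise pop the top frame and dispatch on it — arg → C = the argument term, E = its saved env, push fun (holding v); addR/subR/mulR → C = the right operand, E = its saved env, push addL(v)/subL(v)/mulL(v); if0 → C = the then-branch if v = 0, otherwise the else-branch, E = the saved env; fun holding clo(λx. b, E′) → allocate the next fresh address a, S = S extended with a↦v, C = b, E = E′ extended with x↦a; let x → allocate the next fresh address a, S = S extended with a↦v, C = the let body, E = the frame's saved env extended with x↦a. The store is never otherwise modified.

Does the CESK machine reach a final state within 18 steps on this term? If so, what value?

0. [C=(((λy. y) 4) - (if0 2 then 6 else 2)) | E=∅ | S=∅ | K=∅]
1. [C=((λy. y) 4) | E=∅ | S=∅ | K=[subR]]
2. [C=(λy. y) | E=∅ | S=∅ | K=[arg :: subR]]
3. [C=4 | E=∅ | S=∅ | K=[fun :: subR]]
4. [C=y | E={y↦0} | S={0↦4} | K=[subR]]
5. [C=(if0 2 then 6 else 2) | E=∅ | S={0↦4} | K=[subL(4)]]
6. [C=2 | E=∅ | S={0↦4} | K=[if0 :: subL(4)]]
7. [C=2 | E=∅ | S={0↦4} | K=[subL(4)]]
→ final value 2

Answer: 2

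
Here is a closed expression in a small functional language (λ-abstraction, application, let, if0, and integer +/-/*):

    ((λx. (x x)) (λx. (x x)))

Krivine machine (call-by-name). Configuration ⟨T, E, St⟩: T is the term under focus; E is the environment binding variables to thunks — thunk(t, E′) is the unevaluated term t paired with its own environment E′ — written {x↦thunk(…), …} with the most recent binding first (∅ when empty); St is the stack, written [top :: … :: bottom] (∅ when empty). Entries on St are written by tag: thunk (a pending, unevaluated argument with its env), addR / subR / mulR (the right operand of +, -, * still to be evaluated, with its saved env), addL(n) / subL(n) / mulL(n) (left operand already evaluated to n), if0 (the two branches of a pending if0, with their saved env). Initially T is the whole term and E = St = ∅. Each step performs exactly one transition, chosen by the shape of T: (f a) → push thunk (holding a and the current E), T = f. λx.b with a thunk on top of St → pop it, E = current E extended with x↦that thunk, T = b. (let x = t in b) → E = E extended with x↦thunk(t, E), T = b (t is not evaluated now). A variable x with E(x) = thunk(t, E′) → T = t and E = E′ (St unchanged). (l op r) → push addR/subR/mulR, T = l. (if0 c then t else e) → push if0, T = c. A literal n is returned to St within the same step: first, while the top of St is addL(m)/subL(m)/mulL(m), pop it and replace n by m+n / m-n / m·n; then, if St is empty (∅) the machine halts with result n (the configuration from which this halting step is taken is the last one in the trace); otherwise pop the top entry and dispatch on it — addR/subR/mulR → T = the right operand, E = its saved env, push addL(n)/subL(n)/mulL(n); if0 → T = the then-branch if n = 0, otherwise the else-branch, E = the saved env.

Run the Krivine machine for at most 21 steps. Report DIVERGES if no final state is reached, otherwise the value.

Answer: DIVERGES (no final state within 21 steps)

Execution trace:
t=0: ⟨T=((λx. (x x)) (λx. (x x))); E=∅; St=∅⟩
t=1: ⟨T=(λx. (x x)); E=∅; St=[thunk]⟩
t=2: ⟨T=(x x); E={x↦thunk((λx. (x x)), ∅)}; St=∅⟩
t=3: ⟨T=x; E={x↦thunk((λx. (x x)), ∅)}; St=[thunk]⟩
t=4: ⟨T=(λx. (x x)); E=∅; St=[thunk]⟩
t=5: ⟨T=(x x); E={x↦thunk(x, {x↦thunk((λx. (x x)), ∅)})}; St=∅⟩
t=6: ⟨T=x; E={x↦thunk(x, {x↦thunk((λx. (x x)), ∅)})}; St=[thunk]⟩
t=7: ⟨T=x; E={x↦thunk((λx. (x x)), ∅)}; St=[thunk]⟩
t=8: ⟨T=(λx. (x x)); E=∅; St=[thunk]⟩
t=9: ⟨T=(x x); E={x↦thunk(x, {x↦thunk(x, {x↦thunk((λx. (x x)), ∅)})})}; St=∅⟩
t=10: ⟨T=x; E={x↦thunk(x, {x↦thunk(x, {x↦thunk((λx. (x x)), ∅)})})}; St=[thunk]⟩
t=11: ⟨T=x; E={x↦thunk(x, {x↦thunk((λx. (x x)), ∅)})}; St=[thunk]⟩
t=12: ⟨T=x; E={x↦thunk((λx. (x x)), ∅)}; St=[thunk]⟩
t=13: ⟨T=(λx. (x x)); E=∅; St=[thunk]⟩
t=14: ⟨T=(x x); E={x↦thunk(x, {x↦thunk(x, {x↦thunk(x, {x↦thunk((λx. (x x)), ∅)})})})}; St=∅⟩
t=15: ⟨T=x; E={x↦thunk(x, {x↦thunk(x, {x↦thunk(x, {x↦thunk((λx. (x x)), ∅)})})})}; St=[thunk]⟩
t=16: ⟨T=x; E={x↦thunk(x, {x↦thunk(x, {x↦thunk((λx. (x x)), ∅)})})}; St=[thunk]⟩
t=17: ⟨T=x; E={x↦thunk(x, {x↦thunk((λx. (x x)), ∅)})}; St=[thunk]⟩
t=18: ⟨T=x; E={x↦thunk((λx. (x x)), ∅)}; St=[thunk]⟩
t=19: ⟨T=(λx. (x x)); E=∅; St=[thunk]⟩
t=20: ⟨T=(x x); E={x↦thunk(x, {x↦thunk(x, {x↦thunk(x, {x↦thunk(x, {x↦thunk((λx. (x x)), ∅)})})})})}; St=∅⟩
t=21: ⟨T=x; E={x↦thunk(x, {x↦thunk(x, {x↦thunk(x, {x↦thunk(x, {x↦thunk((λx. (x x)), ∅)})})})})}; St=[thunk]⟩
→ 21 transitions taken and the configuration is still not final: no result within 21 steps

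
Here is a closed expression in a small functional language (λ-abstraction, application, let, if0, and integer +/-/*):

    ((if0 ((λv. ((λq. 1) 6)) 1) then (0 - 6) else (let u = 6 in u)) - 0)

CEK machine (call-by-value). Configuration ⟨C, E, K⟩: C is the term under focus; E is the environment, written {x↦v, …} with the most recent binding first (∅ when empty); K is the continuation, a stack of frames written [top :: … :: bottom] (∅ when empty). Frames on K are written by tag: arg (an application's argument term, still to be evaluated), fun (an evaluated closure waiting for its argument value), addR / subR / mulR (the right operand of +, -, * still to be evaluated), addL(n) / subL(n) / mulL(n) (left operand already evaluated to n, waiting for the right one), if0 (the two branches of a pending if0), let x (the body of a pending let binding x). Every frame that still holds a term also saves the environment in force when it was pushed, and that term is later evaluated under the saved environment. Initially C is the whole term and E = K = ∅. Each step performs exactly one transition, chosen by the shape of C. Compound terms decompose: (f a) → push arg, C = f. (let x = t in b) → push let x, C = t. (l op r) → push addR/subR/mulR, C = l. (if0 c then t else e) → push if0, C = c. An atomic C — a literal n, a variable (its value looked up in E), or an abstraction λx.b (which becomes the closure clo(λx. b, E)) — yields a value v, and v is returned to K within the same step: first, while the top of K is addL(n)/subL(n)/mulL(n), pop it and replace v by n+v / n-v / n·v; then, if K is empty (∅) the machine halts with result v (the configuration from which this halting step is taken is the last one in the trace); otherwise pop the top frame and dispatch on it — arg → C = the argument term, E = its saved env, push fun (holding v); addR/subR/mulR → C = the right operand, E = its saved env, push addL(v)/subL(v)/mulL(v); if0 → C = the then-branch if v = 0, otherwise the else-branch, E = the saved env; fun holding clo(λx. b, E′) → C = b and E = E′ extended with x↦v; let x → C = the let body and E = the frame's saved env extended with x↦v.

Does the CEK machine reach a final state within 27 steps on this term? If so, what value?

[0] ⟨C=((if0 ((λv. ((λq. 1) 6)) 1) then (0 - 6) else (let u = 6 in u)) - 0); E=∅; K=∅⟩
[1] ⟨C=(if0 ((λv. ((λq. 1) 6)) 1) then (0 - 6) else (let u = 6 in u)); E=∅; K=[subR]⟩
[2] ⟨C=((λv. ((λq. 1) 6)) 1); E=∅; K=[if0 :: subR]⟩
[3] ⟨C=(λv. ((λq. 1) 6)); E=∅; K=[arg :: if0 :: subR]⟩
[4] ⟨C=1; E=∅; K=[fun :: if0 :: subR]⟩
[5] ⟨C=((λq. 1) 6); E={v↦1}; K=[if0 :: subR]⟩
[6] ⟨C=(λq. 1); E={v↦1}; K=[arg :: if0 :: subR]⟩
[7] ⟨C=6; E={v↦1}; K=[fun :: if0 :: subR]⟩
[8] ⟨C=1; E={q↦6, v↦1}; K=[if0 :: subR]⟩
[9] ⟨C=(let u = 6 in u); E=∅; K=[subR]⟩
[10] ⟨C=6; E=∅; K=[let u :: subR]⟩
[11] ⟨C=u; E={u↦6}; K=[subR]⟩
[12] ⟨C=0; E=∅; K=[subL(6)]⟩
→ final value 6

Answer: 6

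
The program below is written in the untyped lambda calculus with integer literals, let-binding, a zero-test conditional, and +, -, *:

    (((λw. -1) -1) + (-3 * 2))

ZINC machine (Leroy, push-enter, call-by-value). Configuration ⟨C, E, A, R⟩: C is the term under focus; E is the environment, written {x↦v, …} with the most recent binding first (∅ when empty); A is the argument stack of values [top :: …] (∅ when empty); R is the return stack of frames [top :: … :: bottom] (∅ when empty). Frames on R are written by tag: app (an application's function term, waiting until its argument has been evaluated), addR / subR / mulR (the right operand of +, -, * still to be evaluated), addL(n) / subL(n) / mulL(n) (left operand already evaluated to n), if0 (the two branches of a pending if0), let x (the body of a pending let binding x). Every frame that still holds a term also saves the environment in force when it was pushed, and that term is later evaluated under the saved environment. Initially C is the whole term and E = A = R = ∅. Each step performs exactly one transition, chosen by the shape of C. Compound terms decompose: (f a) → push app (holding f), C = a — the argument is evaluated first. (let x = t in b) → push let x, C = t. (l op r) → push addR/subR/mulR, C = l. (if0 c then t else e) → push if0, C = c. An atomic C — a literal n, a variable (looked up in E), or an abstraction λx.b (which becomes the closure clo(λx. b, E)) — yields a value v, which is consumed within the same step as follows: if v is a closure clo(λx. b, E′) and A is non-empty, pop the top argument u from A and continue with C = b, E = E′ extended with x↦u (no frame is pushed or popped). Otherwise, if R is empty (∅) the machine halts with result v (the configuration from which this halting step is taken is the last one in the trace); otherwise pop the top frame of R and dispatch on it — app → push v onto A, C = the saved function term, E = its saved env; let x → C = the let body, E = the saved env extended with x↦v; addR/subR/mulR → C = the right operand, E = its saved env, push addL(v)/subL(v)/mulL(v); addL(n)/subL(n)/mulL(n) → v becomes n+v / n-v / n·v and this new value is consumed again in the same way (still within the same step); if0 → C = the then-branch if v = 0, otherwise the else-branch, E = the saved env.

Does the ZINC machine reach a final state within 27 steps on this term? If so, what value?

Answer: -7

Machine steps:
t=0: ⟨C=(((λw. -1) -1) + (-3 * 2)); E=∅; A=∅; R=∅⟩
t=1: ⟨C=((λw. -1) -1); E=∅; A=∅; R=[addR]⟩
t=2: ⟨C=-1; E=∅; A=∅; R=[app :: addR]⟩
t=3: ⟨C=(λw. -1); E=∅; A=[-1]; R=[addR]⟩
t=4: ⟨C=-1; E={w↦-1}; A=∅; R=[addR]⟩
t=5: ⟨C=(-3 * 2); E=∅; A=∅; R=[addL(-1)]⟩
t=6: ⟨C=-3; E=∅; A=∅; R=[mulR :: addL(-1)]⟩
t=7: ⟨C=2; E=∅; A=∅; R=[mulL(-3) :: addL(-1)]⟩
→ final value -7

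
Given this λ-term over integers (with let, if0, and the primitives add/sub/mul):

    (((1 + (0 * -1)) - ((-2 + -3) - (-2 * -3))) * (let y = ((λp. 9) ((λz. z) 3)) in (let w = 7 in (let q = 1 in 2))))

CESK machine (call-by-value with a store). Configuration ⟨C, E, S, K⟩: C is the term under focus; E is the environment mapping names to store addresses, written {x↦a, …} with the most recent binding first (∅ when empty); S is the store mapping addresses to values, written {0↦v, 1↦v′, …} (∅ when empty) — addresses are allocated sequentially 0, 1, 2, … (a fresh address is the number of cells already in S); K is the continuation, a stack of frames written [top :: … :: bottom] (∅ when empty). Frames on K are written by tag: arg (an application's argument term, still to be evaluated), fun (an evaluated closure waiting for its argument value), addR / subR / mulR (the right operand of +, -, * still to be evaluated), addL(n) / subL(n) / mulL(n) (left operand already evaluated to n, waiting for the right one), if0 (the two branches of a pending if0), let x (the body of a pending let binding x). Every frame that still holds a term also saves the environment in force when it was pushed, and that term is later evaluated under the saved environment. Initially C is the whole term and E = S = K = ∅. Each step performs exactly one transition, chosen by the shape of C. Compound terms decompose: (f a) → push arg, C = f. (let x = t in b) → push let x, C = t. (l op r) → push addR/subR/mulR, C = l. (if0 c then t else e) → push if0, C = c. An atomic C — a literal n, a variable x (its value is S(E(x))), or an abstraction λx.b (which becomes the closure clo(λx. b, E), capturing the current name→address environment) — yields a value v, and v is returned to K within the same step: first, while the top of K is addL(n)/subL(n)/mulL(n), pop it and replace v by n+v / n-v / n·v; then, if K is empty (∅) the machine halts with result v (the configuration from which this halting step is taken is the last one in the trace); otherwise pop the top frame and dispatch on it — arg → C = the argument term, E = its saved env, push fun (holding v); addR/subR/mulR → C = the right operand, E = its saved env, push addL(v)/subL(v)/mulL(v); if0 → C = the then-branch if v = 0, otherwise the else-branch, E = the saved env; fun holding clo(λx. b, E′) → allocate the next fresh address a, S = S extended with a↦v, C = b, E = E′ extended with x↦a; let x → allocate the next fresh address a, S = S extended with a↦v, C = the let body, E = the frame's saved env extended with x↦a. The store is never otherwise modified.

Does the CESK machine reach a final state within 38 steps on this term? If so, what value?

[0] ⟨C=(((1 + (0 * -1)) - ((-2 + -3) - (-2 * -3))) * (let y = ((λp. 9) ((λz. z) 3)) in (let w = 7 in (let q = 1 in 2)))); E=∅; S=∅; K=∅⟩
[1] ⟨C=((1 + (0 * -1)) - ((-2 + -3) - (-2 * -3))); E=∅; S=∅; K=[mulR]⟩
[2] ⟨C=(1 + (0 * -1)); E=∅; S=∅; K=[subR :: mulR]⟩
[3] ⟨C=1; E=∅; S=∅; K=[addR :: subR :: mulR]⟩
[4] ⟨C=(0 * -1); E=∅; S=∅; K=[addL(1) :: subR :: mulR]⟩
[5] ⟨C=0; E=∅; S=∅; K=[mulR :: addL(1) :: subR :: mulR]⟩
[6] ⟨C=-1; E=∅; S=∅; K=[mulL(0) :: addL(1) :: subR :: mulR]⟩
[7] ⟨C=((-2 + -3) - (-2 * -3)); E=∅; S=∅; K=[subL(1) :: mulR]⟩
[8] ⟨C=(-2 + -3); E=∅; S=∅; K=[subR :: subL(1) :: mulR]⟩
[9] ⟨C=-2; E=∅; S=∅; K=[addR :: subR :: subL(1) :: mulR]⟩
[10] ⟨C=-3; E=∅; S=∅; K=[addL(-2) :: subR :: subL(1) :: mulR]⟩
[11] ⟨C=(-2 * -3); E=∅; S=∅; K=[subL(-5) :: subL(1) :: mulR]⟩
[12] ⟨C=-2; E=∅; S=∅; K=[mulR :: subL(-5) :: subL(1) :: mulR]⟩
[13] ⟨C=-3; E=∅; S=∅; K=[mulL(-2) :: subL(-5) :: subL(1) :: mulR]⟩
[14] ⟨C=(let y = ((λp. 9) ((λz. z) 3)) in (let w = 7 in (let q = 1 in 2))); E=∅; S=∅; K=[mulL(12)]⟩
[15] ⟨C=((λp. 9) ((λz. z) 3)); E=∅; S=∅; K=[let y :: mulL(12)]⟩
[16] ⟨C=(λp. 9); E=∅; S=∅; K=[arg :: let y :: mulL(12)]⟩
[17] ⟨C=((λz. z) 3); E=∅; S=∅; K=[fun :: let y :: mulL(12)]⟩
[18] ⟨C=(λz. z); E=∅; S=∅; K=[arg :: fun :: let y :: mulL(12)]⟩
[19] ⟨C=3; E=∅; S=∅; K=[fun :: fun :: let y :: mulL(12)]⟩
[20] ⟨C=z; E={z↦0}; S={0↦3}; K=[fun :: let y :: mulL(12)]⟩
[21] ⟨C=9; E={p↦1}; S={0↦3, 1↦3}; K=[let y :: mulL(12)]⟩
[22] ⟨C=(let w = 7 in (let q = 1 in 2)); E={y↦2}; S={0↦3, 1↦3, 2↦9}; K=[mulL(12)]⟩
[23] ⟨C=7; E={y↦2}; S={0↦3, 1↦3, 2↦9}; K=[let w :: mulL(12)]⟩
[24] ⟨C=(let q = 1 in 2); E={w↦3, y↦2}; S={0↦3, 1↦3, 2↦9, 3↦7}; K=[mulL(12)]⟩
[25] ⟨C=1; E={w↦3, y↦2}; S={0↦3, 1↦3, 2↦9, 3↦7}; K=[let q :: mulL(12)]⟩
[26] ⟨C=2; E={q↦4, w↦3, y↦2}; S={0↦3, 1↦3, 2↦9, 3↦7, 4↦1}; K=[mulL(12)]⟩
→ final value 24

Answer: 24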